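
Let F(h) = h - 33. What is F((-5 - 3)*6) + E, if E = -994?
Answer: -1075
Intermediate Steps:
F(h) = -33 + h
F((-5 - 3)*6) + E = (-33 + (-5 - 3)*6) - 994 = (-33 - 8*6) - 994 = (-33 - 48) - 994 = -81 - 994 = -1075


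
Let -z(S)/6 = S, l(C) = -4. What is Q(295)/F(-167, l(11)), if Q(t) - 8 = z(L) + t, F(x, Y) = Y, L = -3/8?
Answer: -1221/16 ≈ -76.313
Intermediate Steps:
L = -3/8 (L = -3*⅛ = -3/8 ≈ -0.37500)
z(S) = -6*S
Q(t) = 41/4 + t (Q(t) = 8 + (-6*(-3/8) + t) = 8 + (9/4 + t) = 41/4 + t)
Q(295)/F(-167, l(11)) = (41/4 + 295)/(-4) = (1221/4)*(-¼) = -1221/16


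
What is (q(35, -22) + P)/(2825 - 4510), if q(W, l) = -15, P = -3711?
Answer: 3726/1685 ≈ 2.2113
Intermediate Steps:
(q(35, -22) + P)/(2825 - 4510) = (-15 - 3711)/(2825 - 4510) = -3726/(-1685) = -3726*(-1/1685) = 3726/1685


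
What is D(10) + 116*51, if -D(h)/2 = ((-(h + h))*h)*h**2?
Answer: 45916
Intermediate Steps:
D(h) = 4*h**4 (D(h) = -2*(-(h + h))*h*h**2 = -2*(-2*h)*h*h**2 = -2*(-2*h**2)*h**2 = -(-4)*h**4 = 4*h**4)
D(10) + 116*51 = 4*10**4 + 116*51 = 4*10000 + 5916 = 40000 + 5916 = 45916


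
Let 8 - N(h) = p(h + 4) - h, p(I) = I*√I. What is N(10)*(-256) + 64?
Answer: -4544 + 3584*√14 ≈ 8866.1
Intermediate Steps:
p(I) = I^(3/2)
N(h) = 8 + h - (4 + h)^(3/2) (N(h) = 8 - ((h + 4)^(3/2) - h) = 8 - ((4 + h)^(3/2) - h) = 8 + (h - (4 + h)^(3/2)) = 8 + h - (4 + h)^(3/2))
N(10)*(-256) + 64 = (8 + 10 - (4 + 10)^(3/2))*(-256) + 64 = (8 + 10 - 14^(3/2))*(-256) + 64 = (8 + 10 - 14*√14)*(-256) + 64 = (18 - 14*√14)*(-256) + 64 = (-4608 + 3584*√14) + 64 = -4544 + 3584*√14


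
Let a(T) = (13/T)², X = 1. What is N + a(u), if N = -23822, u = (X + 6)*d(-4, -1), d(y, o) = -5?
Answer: -29181781/1225 ≈ -23822.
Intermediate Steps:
u = -35 (u = (1 + 6)*(-5) = 7*(-5) = -35)
a(T) = 169/T²
N + a(u) = -23822 + 169/(-35)² = -23822 + 169*(1/1225) = -23822 + 169/1225 = -29181781/1225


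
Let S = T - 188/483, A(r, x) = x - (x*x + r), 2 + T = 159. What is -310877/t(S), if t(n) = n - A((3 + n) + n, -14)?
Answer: -50051197/109936 ≈ -455.28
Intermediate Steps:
T = 157 (T = -2 + 159 = 157)
A(r, x) = x - r - x² (A(r, x) = x - (x² + r) = x - (r + x²) = x + (-r - x²) = x - r - x²)
S = 75643/483 (S = 157 - 188/483 = 75643/483 ≈ 156.61)
t(n) = 213 + 3*n (t(n) = n - (-14 - ((3 + n) + n) - 1*(-14)²) = n - (-14 - (3 + 2*n) - 1*196) = n - (-14 + (-3 - 2*n) - 196) = n - (-213 - 2*n) = n + (213 + 2*n) = 213 + 3*n)
-310877/t(S) = -310877/(213 + 3*(75643/483)) = -310877/(213 + 75643/161) = -310877/109936/161 = -310877*161/109936 = -50051197/109936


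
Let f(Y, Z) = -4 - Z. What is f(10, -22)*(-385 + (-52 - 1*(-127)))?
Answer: -5580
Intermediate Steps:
f(10, -22)*(-385 + (-52 - 1*(-127))) = (-4 - 1*(-22))*(-385 + (-52 - 1*(-127))) = (-4 + 22)*(-385 + (-52 + 127)) = 18*(-385 + 75) = 18*(-310) = -5580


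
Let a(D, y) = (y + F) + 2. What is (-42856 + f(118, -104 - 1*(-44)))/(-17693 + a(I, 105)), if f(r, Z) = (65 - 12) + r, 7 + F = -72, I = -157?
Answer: 8537/3533 ≈ 2.4164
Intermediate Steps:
F = -79 (F = -7 - 72 = -79)
f(r, Z) = 53 + r
a(D, y) = -77 + y (a(D, y) = (y - 79) + 2 = (-79 + y) + 2 = -77 + y)
(-42856 + f(118, -104 - 1*(-44)))/(-17693 + a(I, 105)) = (-42856 + (53 + 118))/(-17693 + (-77 + 105)) = (-42856 + 171)/(-17693 + 28) = -42685/(-17665) = -42685*(-1/17665) = 8537/3533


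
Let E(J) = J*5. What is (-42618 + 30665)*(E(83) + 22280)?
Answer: -271273335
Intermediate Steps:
E(J) = 5*J
(-42618 + 30665)*(E(83) + 22280) = (-42618 + 30665)*(5*83 + 22280) = -11953*(415 + 22280) = -11953*22695 = -271273335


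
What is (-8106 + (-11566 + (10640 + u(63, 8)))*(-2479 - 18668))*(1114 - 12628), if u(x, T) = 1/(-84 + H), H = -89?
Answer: -38990156585310/173 ≈ -2.2538e+11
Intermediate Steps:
u(x, T) = -1/173 (u(x, T) = 1/(-84 - 89) = 1/(-173) = -1/173)
(-8106 + (-11566 + (10640 + u(63, 8)))*(-2479 - 18668))*(1114 - 12628) = (-8106 + (-11566 + (10640 - 1/173))*(-2479 - 18668))*(1114 - 12628) = (-8106 + (-11566 + 1840719/173)*(-21147))*(-11514) = (-8106 - 160199/173*(-21147))*(-11514) = (-8106 + 3387728253/173)*(-11514) = (3386325915/173)*(-11514) = -38990156585310/173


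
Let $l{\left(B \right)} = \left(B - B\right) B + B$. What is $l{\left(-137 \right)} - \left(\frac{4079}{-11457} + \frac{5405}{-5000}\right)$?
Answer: $- \frac{1553144983}{11457000} \approx -135.56$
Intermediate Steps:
$l{\left(B \right)} = B$ ($l{\left(B \right)} = 0 B + B = 0 + B = B$)
$l{\left(-137 \right)} - \left(\frac{4079}{-11457} + \frac{5405}{-5000}\right) = -137 - \left(\frac{4079}{-11457} + \frac{5405}{-5000}\right) = -137 - \left(4079 \left(- \frac{1}{11457}\right) + 5405 \left(- \frac{1}{5000}\right)\right) = -137 - \left(- \frac{4079}{11457} - \frac{1081}{1000}\right) = -137 - - \frac{16464017}{11457000} = -137 + \frac{16464017}{11457000} = - \frac{1553144983}{11457000}$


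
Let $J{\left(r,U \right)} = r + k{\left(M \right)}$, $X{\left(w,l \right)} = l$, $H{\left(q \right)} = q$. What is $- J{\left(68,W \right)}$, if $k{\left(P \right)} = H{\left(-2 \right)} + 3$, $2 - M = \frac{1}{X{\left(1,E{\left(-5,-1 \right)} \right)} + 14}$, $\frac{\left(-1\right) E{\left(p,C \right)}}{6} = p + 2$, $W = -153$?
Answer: $-69$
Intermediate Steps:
$E{\left(p,C \right)} = -12 - 6 p$ ($E{\left(p,C \right)} = - 6 \left(p + 2\right) = - 6 \left(2 + p\right) = -12 - 6 p$)
$M = \frac{63}{32}$ ($M = 2 - \frac{1}{\left(-12 - -30\right) + 14} = 2 - \frac{1}{\left(-12 + 30\right) + 14} = 2 - \frac{1}{18 + 14} = 2 - \frac{1}{32} = \frac{63}{32} \approx 1.9688$)
$k{\left(P \right)} = 1$ ($k{\left(P \right)} = -2 + 3 = 1$)
$J{\left(r,U \right)} = 1 + r$ ($J{\left(r,U \right)} = r + 1 = 1 + r$)
$- J{\left(68,W \right)} = - (1 + 68) = \left(-1\right) 69 = -69$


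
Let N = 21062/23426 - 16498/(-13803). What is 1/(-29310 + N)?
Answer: -161674539/4738342137623 ≈ -3.4120e-5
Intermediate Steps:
N = 338600467/161674539 (N = 21062*(1/23426) - 16498*(-1/13803) = 10531/11713 + 16498/13803 = 338600467/161674539 ≈ 2.0943)
1/(-29310 + N) = 1/(-29310 + 338600467/161674539) = 1/(-4738342137623/161674539) = -161674539/4738342137623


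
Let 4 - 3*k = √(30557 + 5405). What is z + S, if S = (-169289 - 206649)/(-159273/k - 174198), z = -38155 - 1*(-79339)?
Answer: 1662525287485851392/40366116166701 + 2217658262*√35962/13455372055567 ≈ 41186.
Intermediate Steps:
k = 4/3 - √35962/3 (k = 4/3 - √(30557 + 5405)/3 = 4/3 - √35962/3 ≈ -61.879)
z = 41184 (z = -38155 + 79339 = 41184)
S = -375938/(-174198 - 159273/(4/3 - √35962/3)) (S = (-169289 - 206649)/(-159273/(4/3 - √35962/3) - 174198) = -375938/(-174198 - 159273/(4/3 - √35962/3)) ≈ 2.1905)
z + S = 41184 + (87159276437408/40366116166701 + 2217658262*√35962/13455372055567) = 1662525287485851392/40366116166701 + 2217658262*√35962/13455372055567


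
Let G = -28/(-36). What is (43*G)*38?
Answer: 11438/9 ≈ 1270.9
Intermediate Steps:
G = 7/9 (G = -28*(-1/36) = 7/9 ≈ 0.77778)
(43*G)*38 = (43*(7/9))*38 = (301/9)*38 = 11438/9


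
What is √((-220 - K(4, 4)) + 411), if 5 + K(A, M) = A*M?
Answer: 6*√5 ≈ 13.416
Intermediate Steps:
K(A, M) = -5 + A*M
√((-220 - K(4, 4)) + 411) = √((-220 - (-5 + 4*4)) + 411) = √((-220 - (-5 + 16)) + 411) = √((-220 - 1*11) + 411) = √((-220 - 11) + 411) = √(-231 + 411) = √180 = 6*√5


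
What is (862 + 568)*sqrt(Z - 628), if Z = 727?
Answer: 4290*sqrt(11) ≈ 14228.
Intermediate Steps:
(862 + 568)*sqrt(Z - 628) = (862 + 568)*sqrt(727 - 628) = 1430*sqrt(99) = 1430*(3*sqrt(11)) = 4290*sqrt(11)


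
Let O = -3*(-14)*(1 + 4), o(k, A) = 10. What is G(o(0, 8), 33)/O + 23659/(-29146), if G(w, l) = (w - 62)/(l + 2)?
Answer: -1486519/1815450 ≈ -0.81882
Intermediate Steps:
G(w, l) = (-62 + w)/(2 + l)
O = 210 (O = -(-42)*5 = -1*(-210) = 210)
G(o(0, 8), 33)/O + 23659/(-29146) = ((-62 + 10)/(2 + 33))/210 + 23659/(-29146) = (-52/35)*(1/210) + 23659*(-1/29146) = ((1/35)*(-52))*(1/210) - 401/494 = -52/35*1/210 - 401/494 = -26/3675 - 401/494 = -1486519/1815450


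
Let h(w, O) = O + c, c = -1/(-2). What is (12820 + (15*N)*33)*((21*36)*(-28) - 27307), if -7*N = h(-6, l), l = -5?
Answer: -1273749875/2 ≈ -6.3687e+8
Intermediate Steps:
c = ½ (c = -1*(-½) = ½ ≈ 0.50000)
h(w, O) = ½ + O (h(w, O) = O + ½ = ½ + O)
N = 9/14 (N = -(½ - 5)/7 = -⅐*(-9/2) = 9/14 ≈ 0.64286)
(12820 + (15*N)*33)*((21*36)*(-28) - 27307) = (12820 + (15*(9/14))*33)*((21*36)*(-28) - 27307) = (12820 + (135/14)*33)*(756*(-28) - 27307) = (12820 + 4455/14)*(-21168 - 27307) = (183935/14)*(-48475) = -1273749875/2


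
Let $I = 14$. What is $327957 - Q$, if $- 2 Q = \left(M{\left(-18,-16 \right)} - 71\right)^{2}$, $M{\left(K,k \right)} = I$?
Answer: $\frac{659163}{2} \approx 3.2958 \cdot 10^{5}$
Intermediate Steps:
$M{\left(K,k \right)} = 14$
$Q = - \frac{3249}{2}$ ($Q = - \frac{\left(14 - 71\right)^{2}}{2} = - \frac{\left(-57\right)^{2}}{2} = \left(- \frac{1}{2}\right) 3249 = - \frac{3249}{2} \approx -1624.5$)
$327957 - Q = 327957 - - \frac{3249}{2} = 327957 + \frac{3249}{2} = \frac{659163}{2}$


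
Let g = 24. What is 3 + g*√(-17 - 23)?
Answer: 3 + 48*I*√10 ≈ 3.0 + 151.79*I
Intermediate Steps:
3 + g*√(-17 - 23) = 3 + 24*√(-17 - 23) = 3 + 24*√(-40) = 3 + 24*(2*I*√10) = 3 + 48*I*√10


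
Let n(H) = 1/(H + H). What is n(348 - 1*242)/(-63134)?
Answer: -1/13384408 ≈ -7.4714e-8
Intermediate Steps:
n(H) = 1/(2*H)
n(348 - 1*242)/(-63134) = (1/(2*(348 - 1*242)))/(-63134) = (1/(2*(348 - 242)))*(-1/63134) = ((1/2)/106)*(-1/63134) = ((1/2)*(1/106))*(-1/63134) = (1/212)*(-1/63134) = -1/13384408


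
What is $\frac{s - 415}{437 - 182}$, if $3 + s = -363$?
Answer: $- \frac{781}{255} \approx -3.0627$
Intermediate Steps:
$s = -366$ ($s = -3 - 363 = -366$)
$\frac{s - 415}{437 - 182} = \frac{-366 - 415}{437 - 182} = - \frac{781}{255}$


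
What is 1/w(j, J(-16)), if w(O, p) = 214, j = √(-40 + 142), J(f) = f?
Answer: 1/214 ≈ 0.0046729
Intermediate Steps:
j = √102 ≈ 10.100
1/w(j, J(-16)) = 1/214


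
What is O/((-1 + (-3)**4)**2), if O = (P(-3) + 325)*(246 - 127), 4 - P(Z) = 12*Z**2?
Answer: 26299/6400 ≈ 4.1092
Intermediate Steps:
P(Z) = 4 - 12*Z**2
O = 26299 (O = ((4 - 12*(-3)**2) + 325)*(246 - 127) = ((4 - 12*9) + 325)*119 = ((4 - 108) + 325)*119 = (-104 + 325)*119 = 221*119 = 26299)
O/((-1 + (-3)**4)**2) = 26299/((-1 + (-3)**4)**2) = 26299/((-1 + 81)**2) = 26299/(80**2) = 26299/6400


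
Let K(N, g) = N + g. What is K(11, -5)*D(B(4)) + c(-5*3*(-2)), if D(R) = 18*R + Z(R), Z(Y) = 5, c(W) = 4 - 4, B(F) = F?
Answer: 462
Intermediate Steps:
c(W) = 0
D(R) = 5 + 18*R (D(R) = 18*R + 5 = 5 + 18*R)
K(11, -5)*D(B(4)) + c(-5*3*(-2)) = (11 - 5)*(5 + 18*4) + 0 = 6*(5 + 72) + 0 = 6*77 + 0 = 462 + 0 = 462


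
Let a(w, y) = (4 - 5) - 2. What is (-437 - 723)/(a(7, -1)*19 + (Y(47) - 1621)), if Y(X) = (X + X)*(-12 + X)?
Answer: -290/403 ≈ -0.71960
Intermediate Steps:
Y(X) = 2*X*(-12 + X) (Y(X) = (2*X)*(-12 + X) = 2*X*(-12 + X))
a(w, y) = -3 (a(w, y) = -1 - 2 = -3)
(-437 - 723)/(a(7, -1)*19 + (Y(47) - 1621)) = (-437 - 723)/(-3*19 + (2*47*(-12 + 47) - 1621)) = -1160/(-57 + (2*47*35 - 1621)) = -1160/(-57 + (3290 - 1621)) = -1160/(-57 + 1669) = -1160/1612 = -1160*1/1612 = -290/403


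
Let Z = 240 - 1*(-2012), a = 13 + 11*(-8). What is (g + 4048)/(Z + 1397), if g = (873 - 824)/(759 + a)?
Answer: 2768881/2495916 ≈ 1.1094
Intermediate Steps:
a = -75 (a = 13 - 88 = -75)
Z = 2252 (Z = 240 + 2012 = 2252)
g = 49/684 (g = (873 - 824)/(759 - 75) = 49/684 ≈ 0.071637)
(g + 4048)/(Z + 1397) = (49/684 + 4048)/(2252 + 1397) = (2768881/684)/3649 = (2768881/684)*(1/3649) = 2768881/2495916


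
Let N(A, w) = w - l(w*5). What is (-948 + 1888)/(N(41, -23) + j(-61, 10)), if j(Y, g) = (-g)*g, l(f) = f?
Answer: -235/2 ≈ -117.50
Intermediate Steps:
j(Y, g) = -g²
N(A, w) = -4*w (N(A, w) = w - w*5 = w - 5*w = -4*w)
(-948 + 1888)/(N(41, -23) + j(-61, 10)) = (-948 + 1888)/(-4*(-23) - 1*10²) = 940/(92 - 1*100) = 940/(92 - 100) = 940/(-8) = 940*(-⅛) = -235/2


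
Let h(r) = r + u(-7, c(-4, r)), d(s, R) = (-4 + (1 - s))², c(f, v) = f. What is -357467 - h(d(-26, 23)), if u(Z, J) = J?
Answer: -357992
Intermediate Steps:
d(s, R) = (-3 - s)²
h(r) = -4 + r (h(r) = r - 4 = -4 + r)
-357467 - h(d(-26, 23)) = -357467 - (-4 + (3 - 26)²) = -357467 - (-4 + (-23)²) = -357467 - (-4 + 529) = -357467 - 1*525 = -357467 - 525 = -357992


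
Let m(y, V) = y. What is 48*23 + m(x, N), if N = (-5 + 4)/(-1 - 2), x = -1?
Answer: 1103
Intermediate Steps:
N = ⅓ (N = -1/(-3) = -1*(-⅓) = ⅓ ≈ 0.33333)
48*23 + m(x, N) = 48*23 - 1 = 1104 - 1 = 1103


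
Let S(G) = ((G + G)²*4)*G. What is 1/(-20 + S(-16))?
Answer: -1/65556 ≈ -1.5254e-5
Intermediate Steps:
S(G) = 16*G³ (S(G) = ((2*G)²*4)*G = ((4*G²)*4)*G = (16*G²)*G = 16*G³)
1/(-20 + S(-16)) = 1/(-20 + 16*(-16)³) = 1/(-20 + 16*(-4096)) = 1/(-20 - 65536) = 1/(-65556) = -1/65556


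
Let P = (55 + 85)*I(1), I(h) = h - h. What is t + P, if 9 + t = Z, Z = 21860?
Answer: 21851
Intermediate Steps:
I(h) = 0
t = 21851 (t = -9 + 21860 = 21851)
P = 0 (P = (55 + 85)*0 = 140*0 = 0)
t + P = 21851 + 0 = 21851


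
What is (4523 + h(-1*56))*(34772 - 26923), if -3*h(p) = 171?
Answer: 35053634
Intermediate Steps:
h(p) = -57 (h(p) = -1/3*171 = -57)
(4523 + h(-1*56))*(34772 - 26923) = (4523 - 57)*(34772 - 26923) = 4466*7849 = 35053634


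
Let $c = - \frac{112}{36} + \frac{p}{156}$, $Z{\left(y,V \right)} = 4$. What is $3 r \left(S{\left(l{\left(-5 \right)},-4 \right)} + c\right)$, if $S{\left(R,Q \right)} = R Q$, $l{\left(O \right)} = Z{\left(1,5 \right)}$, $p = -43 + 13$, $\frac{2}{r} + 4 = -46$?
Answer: $\frac{4517}{1950} \approx 2.3164$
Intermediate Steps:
$r = - \frac{1}{25}$ ($r = \frac{2}{-4 - 46} = \frac{2}{-50} = 2 \left(- \frac{1}{50}\right) = - \frac{1}{25} \approx -0.04$)
$p = -30$
$l{\left(O \right)} = 4$
$c = - \frac{773}{234}$ ($c = - \frac{112}{36} - \frac{30}{156} = \left(-112\right) \frac{1}{36} - \frac{5}{26} = - \frac{28}{9} - \frac{5}{26} = - \frac{773}{234} \approx -3.3034$)
$S{\left(R,Q \right)} = Q R$
$3 r \left(S{\left(l{\left(-5 \right)},-4 \right)} + c\right) = 3 \left(- \frac{1}{25}\right) \left(\left(-4\right) 4 - \frac{773}{234}\right) = - \frac{3 \left(-16 - \frac{773}{234}\right)}{25} = \left(- \frac{3}{25}\right) \left(- \frac{4517}{234}\right) = \frac{4517}{1950}$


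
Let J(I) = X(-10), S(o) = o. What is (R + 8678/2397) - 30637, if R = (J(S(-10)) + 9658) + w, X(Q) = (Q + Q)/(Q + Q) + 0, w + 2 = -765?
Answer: -52114087/2397 ≈ -21741.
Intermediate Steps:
w = -767 (w = -2 - 765 = -767)
X(Q) = 1 (X(Q) = (2*Q)/((2*Q)) + 0 = (2*Q)*(1/(2*Q)) + 0 = 1 + 0 = 1)
J(I) = 1
R = 8892 (R = (1 + 9658) - 767 = 9659 - 767 = 8892)
(R + 8678/2397) - 30637 = (8892 + 8678/2397) - 30637 = 21322802/2397 - 30637 = -52114087/2397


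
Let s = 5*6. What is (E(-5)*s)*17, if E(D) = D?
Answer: -2550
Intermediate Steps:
s = 30
(E(-5)*s)*17 = -5*30*17 = -150*17 = -2550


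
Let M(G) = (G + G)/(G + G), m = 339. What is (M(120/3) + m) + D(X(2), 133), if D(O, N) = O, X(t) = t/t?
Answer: 341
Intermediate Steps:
X(t) = 1
M(G) = 1 (M(G) = (2*G)/((2*G)) = (2*G)*(1/(2*G)) = 1)
(M(120/3) + m) + D(X(2), 133) = (1 + 339) + 1 = 340 + 1 = 341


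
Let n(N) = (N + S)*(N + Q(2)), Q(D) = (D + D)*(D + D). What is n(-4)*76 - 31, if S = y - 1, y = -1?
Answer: -5503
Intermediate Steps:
S = -2 (S = -1 - 1 = -2)
Q(D) = 4*D² (Q(D) = (2*D)*(2*D) = 4*D²)
n(N) = (-2 + N)*(16 + N) (n(N) = (N - 2)*(N + 4*2²) = (-2 + N)*(N + 4*4) = (-2 + N)*(N + 16) = (-2 + N)*(16 + N))
n(-4)*76 - 31 = (-32 + (-4)² + 14*(-4))*76 - 31 = (-32 + 16 - 56)*76 - 31 = -72*76 - 31 = -5472 - 31 = -5503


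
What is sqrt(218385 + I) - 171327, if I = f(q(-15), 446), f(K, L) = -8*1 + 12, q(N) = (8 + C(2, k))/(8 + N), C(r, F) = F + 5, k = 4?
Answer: -171327 + sqrt(218389) ≈ -1.7086e+5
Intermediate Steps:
C(r, F) = 5 + F
q(N) = 17/(8 + N) (q(N) = (8 + (5 + 4))/(8 + N) = (8 + 9)/(8 + N) = 17/(8 + N))
f(K, L) = 4 (f(K, L) = -8 + 12 = 4)
I = 4
sqrt(218385 + I) - 171327 = sqrt(218385 + 4) - 171327 = sqrt(218389) - 171327 = -171327 + sqrt(218389)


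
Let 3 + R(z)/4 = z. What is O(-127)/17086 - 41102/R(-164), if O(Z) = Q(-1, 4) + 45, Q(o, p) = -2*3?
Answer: 87786853/1426681 ≈ 61.532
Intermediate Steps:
Q(o, p) = -6
R(z) = -12 + 4*z
O(Z) = 39 (O(Z) = -6 + 45 = 39)
O(-127)/17086 - 41102/R(-164) = 39/17086 - 41102/(-12 + 4*(-164)) = 39*(1/17086) - 41102/(-12 - 656) = 39/17086 - 41102/(-668) = 39/17086 - 41102*(-1/668) = 39/17086 + 20551/334 = 87786853/1426681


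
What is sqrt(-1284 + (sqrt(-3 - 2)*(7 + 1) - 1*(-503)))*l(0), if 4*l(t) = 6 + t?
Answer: 3*sqrt(-781 + 8*I*sqrt(5))/2 ≈ 0.48005 + 41.922*I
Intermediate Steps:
l(t) = 3/2 + t/4 (l(t) = (6 + t)/4 = 3/2 + t/4)
sqrt(-1284 + (sqrt(-3 - 2)*(7 + 1) - 1*(-503)))*l(0) = sqrt(-1284 + (sqrt(-3 - 2)*(7 + 1) - 1*(-503)))*(3/2 + (1/4)*0) = sqrt(-1284 + (sqrt(-5)*8 + 503))*(3/2 + 0) = sqrt(-1284 + ((I*sqrt(5))*8 + 503))*(3/2) = sqrt(-1284 + (8*I*sqrt(5) + 503))*(3/2) = sqrt(-1284 + (503 + 8*I*sqrt(5)))*(3/2) = sqrt(-781 + 8*I*sqrt(5))*(3/2) = 3*sqrt(-781 + 8*I*sqrt(5))/2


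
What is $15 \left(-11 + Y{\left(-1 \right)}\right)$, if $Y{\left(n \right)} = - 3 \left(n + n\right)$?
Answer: $-75$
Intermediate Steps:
$Y{\left(n \right)} = - 6 n$ ($Y{\left(n \right)} = - 3 \cdot 2 n = - 6 n$)
$15 \left(-11 + Y{\left(-1 \right)}\right) = 15 \left(-11 - -6\right) = 15 \left(-11 + 6\right) = 15 \left(-5\right) = -75$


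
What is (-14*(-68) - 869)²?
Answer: 6889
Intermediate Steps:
(-14*(-68) - 869)² = (952 - 869)² = 83² = 6889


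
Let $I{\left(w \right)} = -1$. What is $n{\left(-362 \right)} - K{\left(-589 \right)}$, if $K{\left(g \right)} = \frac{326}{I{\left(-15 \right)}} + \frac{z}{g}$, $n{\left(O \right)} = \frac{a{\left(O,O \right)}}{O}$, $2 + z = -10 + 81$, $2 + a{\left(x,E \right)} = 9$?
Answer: $\frac{69529923}{213218} \approx 326.1$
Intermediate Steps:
$a{\left(x,E \right)} = 7$ ($a{\left(x,E \right)} = -2 + 9 = 7$)
$z = 69$ ($z = -2 + \left(-10 + 81\right) = -2 + 71 = 69$)
$n{\left(O \right)} = \frac{7}{O}$
$K{\left(g \right)} = -326 + \frac{69}{g}$ ($K{\left(g \right)} = \frac{326}{-1} + \frac{69}{g} = 326 \left(-1\right) + \frac{69}{g} = -326 + \frac{69}{g}$)
$n{\left(-362 \right)} - K{\left(-589 \right)} = \frac{7}{-362} - \left(-326 + \frac{69}{-589}\right) = 7 \left(- \frac{1}{362}\right) - \left(-326 + 69 \left(- \frac{1}{589}\right)\right) = - \frac{7}{362} - \left(-326 - \frac{69}{589}\right) = - \frac{7}{362} - - \frac{192083}{589} = - \frac{7}{362} + \frac{192083}{589} = \frac{69529923}{213218}$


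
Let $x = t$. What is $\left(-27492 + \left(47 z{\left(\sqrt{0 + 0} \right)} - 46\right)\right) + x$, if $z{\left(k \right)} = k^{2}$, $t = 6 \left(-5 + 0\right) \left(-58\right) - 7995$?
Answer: $-33793$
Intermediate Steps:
$t = -6255$ ($t = 6 \left(-5\right) \left(-58\right) - 7995 = \left(-30\right) \left(-58\right) - 7995 = 1740 - 7995 = -6255$)
$x = -6255$
$\left(-27492 + \left(47 z{\left(\sqrt{0 + 0} \right)} - 46\right)\right) + x = \left(-27492 - \left(46 - 47 \left(\sqrt{0 + 0}\right)^{2}\right)\right) - 6255 = \left(-27492 - \left(46 - 47 \left(\sqrt{0}\right)^{2}\right)\right) - 6255 = \left(-27492 - \left(46 - 47 \cdot 0^{2}\right)\right) - 6255 = \left(-27492 + \left(47 \cdot 0 - 46\right)\right) - 6255 = \left(-27492 + \left(0 - 46\right)\right) - 6255 = \left(-27492 - 46\right) - 6255 = -27538 - 6255 = -33793$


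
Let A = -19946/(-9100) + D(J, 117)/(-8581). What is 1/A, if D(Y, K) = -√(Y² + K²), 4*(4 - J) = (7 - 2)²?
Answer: 13365124570124600/29293456618388251 - 1598833372500*√2705/29293456618388251 ≈ 0.45341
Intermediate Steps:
J = -9/4 (J = 4 - (7 - 2)²/4 = 4 - ¼*5² = 4 - ¼*25 = 4 - 25/4 = -9/4 ≈ -2.2500)
D(Y, K) = -√(K² + Y²)
A = 9973/4550 + 9*√2705/34324 (A = -19946/(-9100) - √(117² + (-9/4)²)/(-8581) = -19946*(-1/9100) - √(13689 + 81/16)*(-1/8581) = 9973/4550 - √(219105/16)*(-1/8581) = 9973/4550 - 9*√2705/4*(-1/8581) = 9973/4550 + 9*√2705/34324 ≈ 2.2055)
1/A = 1/(9973/4550 + 9*√2705/34324)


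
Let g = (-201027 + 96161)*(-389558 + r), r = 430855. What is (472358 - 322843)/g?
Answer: -149515/4330651202 ≈ -3.4525e-5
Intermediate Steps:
g = -4330651202 (g = (-201027 + 96161)*(-389558 + 430855) = -104866*41297 = -4330651202)
(472358 - 322843)/g = (472358 - 322843)/(-4330651202) = 149515*(-1/4330651202) = -149515/4330651202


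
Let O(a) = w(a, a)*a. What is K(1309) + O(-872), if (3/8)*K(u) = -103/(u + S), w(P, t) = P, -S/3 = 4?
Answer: 2958653320/3891 ≈ 7.6038e+5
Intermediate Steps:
S = -12 (S = -3*4 = -12)
K(u) = -824/(3*(-12 + u)) (K(u) = 8*(-103/(u - 12))/3 = 8*(-103/(-12 + u))/3 = -824/(3*(-12 + u)))
O(a) = a² (O(a) = a*a = a²)
K(1309) + O(-872) = -824/(-36 + 3*1309) + (-872)² = -824/(-36 + 3927) + 760384 = -824/3891 + 760384 = 2958653320/3891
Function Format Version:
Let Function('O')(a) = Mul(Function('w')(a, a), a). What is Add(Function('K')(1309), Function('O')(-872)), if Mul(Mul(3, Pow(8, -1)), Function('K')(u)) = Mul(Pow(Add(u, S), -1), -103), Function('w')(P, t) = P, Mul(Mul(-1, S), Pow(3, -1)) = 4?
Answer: Rational(2958653320, 3891) ≈ 7.6038e+5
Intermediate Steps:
S = -12 (S = Mul(-3, 4) = -12)
Function('K')(u) = Mul(Rational(-824, 3), Pow(Add(-12, u), -1)) (Function('K')(u) = Mul(Rational(8, 3), Mul(Pow(Add(u, -12), -1), -103)) = Mul(Rational(8, 3), Mul(Pow(Add(-12, u), -1), -103)) = Mul(Rational(8, 3), Mul(-103, Pow(Add(-12, u), -1))) = Mul(Rational(-824, 3), Pow(Add(-12, u), -1)))
Function('O')(a) = Pow(a, 2) (Function('O')(a) = Mul(a, a) = Pow(a, 2))
Add(Function('K')(1309), Function('O')(-872)) = Add(Mul(-824, Pow(Add(-36, Mul(3, 1309)), -1)), Pow(-872, 2)) = Add(Mul(-824, Pow(Add(-36, 3927), -1)), 760384) = Add(Mul(-824, Pow(3891, -1)), 760384) = Add(Mul(-824, Rational(1, 3891)), 760384) = Add(Rational(-824, 3891), 760384) = Rational(2958653320, 3891)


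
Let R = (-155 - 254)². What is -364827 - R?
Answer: -532108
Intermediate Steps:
R = 167281 (R = (-409)² = 167281)
-364827 - R = -364827 - 1*167281 = -364827 - 167281 = -532108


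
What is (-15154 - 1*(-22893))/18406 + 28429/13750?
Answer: 157418856/63270625 ≈ 2.4880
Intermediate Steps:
(-15154 - 1*(-22893))/18406 + 28429/13750 = (-15154 + 22893)*(1/18406) + 28429*(1/13750) = 7739*(1/18406) + 28429/13750 = 7739/18406 + 28429/13750 = 157418856/63270625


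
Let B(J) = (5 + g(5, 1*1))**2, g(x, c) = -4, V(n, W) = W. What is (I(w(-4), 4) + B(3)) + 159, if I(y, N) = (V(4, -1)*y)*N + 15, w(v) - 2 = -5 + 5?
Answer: 167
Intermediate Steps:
w(v) = 2 (w(v) = 2 + (-5 + 5) = 2 + 0 = 2)
I(y, N) = 15 - N*y (I(y, N) = (-y)*N + 15 = -N*y + 15 = 15 - N*y)
B(J) = 1 (B(J) = (5 - 4)**2 = 1**2 = 1)
(I(w(-4), 4) + B(3)) + 159 = ((15 - 1*4*2) + 1) + 159 = ((15 - 8) + 1) + 159 = (7 + 1) + 159 = 8 + 159 = 167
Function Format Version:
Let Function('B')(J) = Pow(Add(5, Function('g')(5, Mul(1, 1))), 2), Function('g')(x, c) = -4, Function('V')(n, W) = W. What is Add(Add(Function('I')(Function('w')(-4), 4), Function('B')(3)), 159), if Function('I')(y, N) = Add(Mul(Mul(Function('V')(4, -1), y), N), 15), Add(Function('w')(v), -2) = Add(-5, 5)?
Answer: 167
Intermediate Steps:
Function('w')(v) = 2 (Function('w')(v) = Add(2, Add(-5, 5)) = Add(2, 0) = 2)
Function('I')(y, N) = Add(15, Mul(-1, N, y)) (Function('I')(y, N) = Add(Mul(Mul(-1, y), N), 15) = Add(Mul(-1, N, y), 15) = Add(15, Mul(-1, N, y)))
Function('B')(J) = 1 (Function('B')(J) = Pow(Add(5, -4), 2) = Pow(1, 2) = 1)
Add(Add(Function('I')(Function('w')(-4), 4), Function('B')(3)), 159) = Add(Add(Add(15, Mul(-1, 4, 2)), 1), 159) = Add(Add(Add(15, -8), 1), 159) = Add(Add(7, 1), 159) = Add(8, 159) = 167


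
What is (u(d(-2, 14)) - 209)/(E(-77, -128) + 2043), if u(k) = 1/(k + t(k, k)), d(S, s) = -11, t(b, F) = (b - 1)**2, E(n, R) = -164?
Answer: -27796/249907 ≈ -0.11123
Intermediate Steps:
t(b, F) = (-1 + b)**2
u(k) = 1/(k + (-1 + k)**2)
(u(d(-2, 14)) - 209)/(E(-77, -128) + 2043) = (1/(-11 + (-1 - 11)**2) - 209)/(-164 + 2043) = (1/(-11 + (-12)**2) - 209)/1879 = (1/(-11 + 144) - 209)*(1/1879) = (1/133 - 209)*(1/1879) = -27796/133*1/1879 = -27796/249907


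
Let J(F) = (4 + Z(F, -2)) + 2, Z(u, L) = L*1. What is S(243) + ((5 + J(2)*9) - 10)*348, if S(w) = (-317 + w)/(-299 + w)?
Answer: 302101/28 ≈ 10789.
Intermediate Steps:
Z(u, L) = L
J(F) = 4 (J(F) = (4 - 2) + 2 = 2 + 2 = 4)
S(w) = (-317 + w)/(-299 + w)
S(243) + ((5 + J(2)*9) - 10)*348 = (-317 + 243)/(-299 + 243) + ((5 + 4*9) - 10)*348 = -74/(-56) + ((5 + 36) - 10)*348 = -1/56*(-74) + (41 - 10)*348 = 37/28 + 31*348 = 37/28 + 10788 = 302101/28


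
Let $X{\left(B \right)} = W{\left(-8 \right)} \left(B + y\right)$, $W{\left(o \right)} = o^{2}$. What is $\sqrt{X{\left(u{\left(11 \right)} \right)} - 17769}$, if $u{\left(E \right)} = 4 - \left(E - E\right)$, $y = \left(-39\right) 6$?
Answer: $i \sqrt{32489} \approx 180.25 i$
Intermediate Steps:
$y = -234$
$u{\left(E \right)} = 4$ ($u{\left(E \right)} = 4 - 0 = 4 + 0 = 4$)
$X{\left(B \right)} = -14976 + 64 B$ ($X{\left(B \right)} = \left(-8\right)^{2} \left(B - 234\right) = 64 \left(-234 + B\right) = -14976 + 64 B$)
$\sqrt{X{\left(u{\left(11 \right)} \right)} - 17769} = \sqrt{\left(-14976 + 64 \cdot 4\right) - 17769} = \sqrt{\left(-14976 + 256\right) - 17769} = \sqrt{-14720 - 17769} = \sqrt{-32489} = i \sqrt{32489}$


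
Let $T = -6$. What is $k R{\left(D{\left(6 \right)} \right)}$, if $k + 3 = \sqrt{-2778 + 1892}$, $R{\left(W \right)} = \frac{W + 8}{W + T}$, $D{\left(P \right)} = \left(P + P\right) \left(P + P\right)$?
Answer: $- \frac{76}{23} + \frac{76 i \sqrt{886}}{69} \approx -3.3043 + 32.785 i$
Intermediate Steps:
$D{\left(P \right)} = 4 P^{2}$ ($D{\left(P \right)} = 2 P 2 P = 4 P^{2}$)
$R{\left(W \right)} = \frac{8 + W}{-6 + W}$ ($R{\left(W \right)} = \frac{W + 8}{W - 6} = \frac{8 + W}{-6 + W}$)
$k = -3 + i \sqrt{886}$ ($k = -3 + \sqrt{-2778 + 1892} = -3 + \sqrt{-886} = -3 + i \sqrt{886} \approx -3.0 + 29.766 i$)
$k R{\left(D{\left(6 \right)} \right)} = \left(-3 + i \sqrt{886}\right) \frac{8 + 4 \cdot 6^{2}}{-6 + 4 \cdot 6^{2}} = \left(-3 + i \sqrt{886}\right) \frac{8 + 4 \cdot 36}{-6 + 4 \cdot 36} = \left(-3 + i \sqrt{886}\right) \frac{8 + 144}{-6 + 144} = \left(-3 + i \sqrt{886}\right) \frac{1}{138} \cdot 152 = \left(-3 + i \sqrt{886}\right) \frac{76}{69} = - \frac{76}{23} + \frac{76 i \sqrt{886}}{69}$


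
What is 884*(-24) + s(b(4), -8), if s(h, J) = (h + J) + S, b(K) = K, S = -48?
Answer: -21268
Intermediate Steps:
s(h, J) = -48 + J + h (s(h, J) = (h + J) - 48 = (J + h) - 48 = -48 + J + h)
884*(-24) + s(b(4), -8) = 884*(-24) + (-48 - 8 + 4) = -21216 - 52 = -21268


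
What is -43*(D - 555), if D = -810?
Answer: 58695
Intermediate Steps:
-43*(D - 555) = -43*(-810 - 555) = -43*(-1365) = 58695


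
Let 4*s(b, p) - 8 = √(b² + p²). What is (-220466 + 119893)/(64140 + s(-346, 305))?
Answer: -103215253856/65826925883 + 402292*√212741/65826925883 ≈ -1.5652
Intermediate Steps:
s(b, p) = 2 + √(b² + p²)/4
(-220466 + 119893)/(64140 + s(-346, 305)) = (-220466 + 119893)/(64140 + (2 + √((-346)² + 305²)/4)) = -100573/(64140 + (2 + √(119716 + 93025)/4)) = -100573/(64140 + (2 + √212741/4)) = -100573/(64142 + √212741/4)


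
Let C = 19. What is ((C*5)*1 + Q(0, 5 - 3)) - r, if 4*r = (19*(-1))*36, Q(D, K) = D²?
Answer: 266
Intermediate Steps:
r = -171 (r = ((19*(-1))*36)/4 = (-19*36)/4 = (¼)*(-684) = -171)
((C*5)*1 + Q(0, 5 - 3)) - r = ((19*5)*1 + 0²) - 1*(-171) = (95*1 + 0) + 171 = (95 + 0) + 171 = 95 + 171 = 266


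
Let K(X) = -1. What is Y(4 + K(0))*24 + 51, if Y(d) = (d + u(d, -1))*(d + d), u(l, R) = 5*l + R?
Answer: 2499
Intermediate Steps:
u(l, R) = R + 5*l
Y(d) = 2*d*(-1 + 6*d) (Y(d) = (d + (-1 + 5*d))*(d + d) = (-1 + 6*d)*(2*d) = 2*d*(-1 + 6*d))
Y(4 + K(0))*24 + 51 = (2*(4 - 1)*(-1 + 6*(4 - 1)))*24 + 51 = (2*3*(-1 + 6*3))*24 + 51 = (2*3*(-1 + 18))*24 + 51 = (2*3*17)*24 + 51 = 102*24 + 51 = 2448 + 51 = 2499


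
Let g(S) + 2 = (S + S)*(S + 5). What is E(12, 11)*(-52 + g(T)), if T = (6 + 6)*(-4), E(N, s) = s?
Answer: 44814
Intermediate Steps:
T = -48 (T = 12*(-4) = -48)
g(S) = -2 + 2*S*(5 + S) (g(S) = -2 + (S + S)*(S + 5) = -2 + (2*S)*(5 + S) = -2 + 2*S*(5 + S))
E(12, 11)*(-52 + g(T)) = 11*(-52 + (-2 + 2*(-48)² + 10*(-48))) = 11*(-52 + (-2 + 2*2304 - 480)) = 11*(-52 + (-2 + 4608 - 480)) = 11*(-52 + 4126) = 11*4074 = 44814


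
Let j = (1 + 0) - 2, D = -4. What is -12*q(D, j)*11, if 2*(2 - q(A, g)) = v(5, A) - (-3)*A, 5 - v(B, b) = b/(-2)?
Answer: -858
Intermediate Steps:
v(B, b) = 5 + b/2 (v(B, b) = 5 - b/(-2) = 5 - b*(-1)/2 = 5 - (-1)*b/2 = 5 + b/2)
j = -1 (j = 1 - 2 = -1)
q(A, g) = -½ - 7*A/4 (q(A, g) = 2 - ((5 + A/2) - (-3)*A)/2 = 2 - ((5 + A/2) + 3*A)/2 = 2 - (5 + 7*A/2)/2 = 2 + (-5/2 - 7*A/4) = -½ - 7*A/4)
-12*q(D, j)*11 = -12*(-½ - 7/4*(-4))*11 = -12*(-½ + 7)*11 = -12*13/2*11 = -78*11 = -858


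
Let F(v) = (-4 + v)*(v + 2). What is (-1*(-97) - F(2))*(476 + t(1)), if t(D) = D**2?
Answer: 50085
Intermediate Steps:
F(v) = (-4 + v)*(2 + v)
(-1*(-97) - F(2))*(476 + t(1)) = (-1*(-97) - (-8 + 2**2 - 2*2))*(476 + 1**2) = (97 - (-8 + 4 - 4))*(476 + 1) = (97 - 1*(-8))*477 = (97 + 8)*477 = 105*477 = 50085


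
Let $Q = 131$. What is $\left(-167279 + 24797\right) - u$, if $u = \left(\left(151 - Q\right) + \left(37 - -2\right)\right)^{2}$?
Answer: $-145963$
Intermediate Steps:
$u = 3481$ ($u = \left(\left(151 - 131\right) + \left(37 - -2\right)\right)^{2} = \left(\left(151 - 131\right) + \left(37 + 2\right)\right)^{2} = \left(20 + 39\right)^{2} = 59^{2} = 3481$)
$\left(-167279 + 24797\right) - u = \left(-167279 + 24797\right) - 3481 = -142482 - 3481 = -145963$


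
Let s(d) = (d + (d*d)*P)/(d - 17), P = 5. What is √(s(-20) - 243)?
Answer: 3*I*√45103/37 ≈ 17.22*I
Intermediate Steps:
s(d) = (d + 5*d²)/(-17 + d) (s(d) = (d + (d*d)*5)/(d - 17) = (d + d²*5)/(-17 + d) = (d + 5*d²)/(-17 + d))
√(s(-20) - 243) = √(-20*(1 + 5*(-20))/(-17 - 20) - 243) = √(-20*(1 - 100)/(-37) - 243) = √(-20*(-1/37)*(-99) - 243) = √(-1980/37 - 243) = √(-10971/37) = 3*I*√45103/37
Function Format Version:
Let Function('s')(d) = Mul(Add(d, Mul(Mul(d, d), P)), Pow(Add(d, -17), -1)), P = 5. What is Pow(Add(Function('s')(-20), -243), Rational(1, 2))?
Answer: Mul(Rational(3, 37), I, Pow(45103, Rational(1, 2))) ≈ Mul(17.220, I)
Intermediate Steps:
Function('s')(d) = Mul(Pow(Add(-17, d), -1), Add(d, Mul(5, Pow(d, 2)))) (Function('s')(d) = Mul(Add(d, Mul(Mul(d, d), 5)), Pow(Add(d, -17), -1)) = Mul(Add(d, Mul(Pow(d, 2), 5)), Pow(Add(-17, d), -1)) = Mul(Add(d, Mul(5, Pow(d, 2))), Pow(Add(-17, d), -1)) = Mul(Pow(Add(-17, d), -1), Add(d, Mul(5, Pow(d, 2)))))
Pow(Add(Function('s')(-20), -243), Rational(1, 2)) = Pow(Add(Mul(-20, Pow(Add(-17, -20), -1), Add(1, Mul(5, -20))), -243), Rational(1, 2)) = Pow(Add(Mul(-20, Pow(-37, -1), Add(1, -100)), -243), Rational(1, 2)) = Pow(Add(Mul(-20, Rational(-1, 37), -99), -243), Rational(1, 2)) = Pow(Add(Rational(-1980, 37), -243), Rational(1, 2)) = Pow(Rational(-10971, 37), Rational(1, 2)) = Mul(Rational(3, 37), I, Pow(45103, Rational(1, 2)))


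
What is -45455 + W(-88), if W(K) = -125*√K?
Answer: -45455 - 250*I*√22 ≈ -45455.0 - 1172.6*I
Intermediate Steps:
-45455 + W(-88) = -45455 - 250*I*√22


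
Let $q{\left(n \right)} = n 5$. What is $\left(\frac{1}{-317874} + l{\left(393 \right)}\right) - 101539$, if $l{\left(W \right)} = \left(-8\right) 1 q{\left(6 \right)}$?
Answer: $- \frac{32352897847}{317874} \approx -1.0178 \cdot 10^{5}$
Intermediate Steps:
$q{\left(n \right)} = 5 n$
$l{\left(W \right)} = -240$ ($l{\left(W \right)} = \left(-8\right) 1 \cdot 5 \cdot 6 = \left(-8\right) 30 = -240$)
$\left(\frac{1}{-317874} + l{\left(393 \right)}\right) - 101539 = \left(\frac{1}{-317874} - 240\right) - 101539 = \left(- \frac{1}{317874} - 240\right) - 101539 = - \frac{76289761}{317874} - 101539 = - \frac{32352897847}{317874}$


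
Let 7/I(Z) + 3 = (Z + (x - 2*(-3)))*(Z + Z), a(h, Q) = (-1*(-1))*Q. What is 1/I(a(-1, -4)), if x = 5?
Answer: -59/7 ≈ -8.4286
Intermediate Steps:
a(h, Q) = Q (a(h, Q) = 1*Q = Q)
I(Z) = 7/(-3 + 2*Z*(11 + Z)) (I(Z) = 7/(-3 + (Z + (5 - 2*(-3)))*(Z + Z)) = 7/(-3 + (Z + (5 + 6))*(2*Z)) = 7/(-3 + (Z + 11)*(2*Z)) = 7/(-3 + (11 + Z)*(2*Z)) = 7/(-3 + 2*Z*(11 + Z)))
1/I(a(-1, -4)) = 1/(7/(-3 + 2*(-4)² + 22*(-4))) = 1/(7/(-3 + 2*16 - 88)) = 1/(7/(-3 + 32 - 88)) = 1/(7/(-59)) = 1/(7*(-1/59)) = 1/(-7/59) = -59/7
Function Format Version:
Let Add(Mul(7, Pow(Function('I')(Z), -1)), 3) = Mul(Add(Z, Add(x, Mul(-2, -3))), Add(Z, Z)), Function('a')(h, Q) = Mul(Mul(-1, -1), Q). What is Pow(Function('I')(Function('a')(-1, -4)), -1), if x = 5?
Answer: Rational(-59, 7) ≈ -8.4286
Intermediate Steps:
Function('a')(h, Q) = Q (Function('a')(h, Q) = Mul(1, Q) = Q)
Function('I')(Z) = Mul(7, Pow(Add(-3, Mul(2, Z, Add(11, Z))), -1)) (Function('I')(Z) = Mul(7, Pow(Add(-3, Mul(Add(Z, Add(5, Mul(-2, -3))), Add(Z, Z))), -1)) = Mul(7, Pow(Add(-3, Mul(Add(Z, Add(5, 6)), Mul(2, Z))), -1)) = Mul(7, Pow(Add(-3, Mul(Add(Z, 11), Mul(2, Z))), -1)) = Mul(7, Pow(Add(-3, Mul(Add(11, Z), Mul(2, Z))), -1)) = Mul(7, Pow(Add(-3, Mul(2, Z, Add(11, Z))), -1)))
Pow(Function('I')(Function('a')(-1, -4)), -1) = Pow(Mul(7, Pow(Add(-3, Mul(2, Pow(-4, 2)), Mul(22, -4)), -1)), -1) = Pow(Mul(7, Pow(Add(-3, Mul(2, 16), -88), -1)), -1) = Pow(Mul(7, Pow(Add(-3, 32, -88), -1)), -1) = Pow(Mul(7, Pow(-59, -1)), -1) = Pow(Mul(7, Rational(-1, 59)), -1) = Pow(Rational(-7, 59), -1) = Rational(-59, 7)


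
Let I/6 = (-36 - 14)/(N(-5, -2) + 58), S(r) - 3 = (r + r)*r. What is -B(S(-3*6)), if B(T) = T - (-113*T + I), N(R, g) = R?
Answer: -3933642/53 ≈ -74220.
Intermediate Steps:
S(r) = 3 + 2*r**2 (S(r) = 3 + (r + r)*r = 3 + (2*r)*r = 3 + 2*r**2)
I = -300/53 (I = 6*((-36 - 14)/(-5 + 58)) = 6*(-50/53) = -300/53 ≈ -5.6604)
B(T) = 300/53 + 114*T (B(T) = T - (-113*T - 300/53) = T - (-300/53 - 113*T) = T + (300/53 + 113*T) = 300/53 + 114*T)
-B(S(-3*6)) = -(300/53 + 114*(3 + 2*(-3*6)**2)) = -(300/53 + 114*(3 + 2*(-18)**2)) = -(300/53 + 114*(3 + 2*324)) = -(300/53 + 114*(3 + 648)) = -(300/53 + 114*651) = -(300/53 + 74214) = -1*3933642/53 = -3933642/53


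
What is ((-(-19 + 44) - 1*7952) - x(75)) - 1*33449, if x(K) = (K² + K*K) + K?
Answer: -52751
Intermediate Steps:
x(K) = K + 2*K² (x(K) = (K² + K²) + K = 2*K² + K = K + 2*K²)
((-(-19 + 44) - 1*7952) - x(75)) - 1*33449 = ((-(-19 + 44) - 1*7952) - 75*(1 + 2*75)) - 1*33449 = ((-1*25 - 7952) - 75*(1 + 150)) - 33449 = ((-25 - 7952) - 75*151) - 33449 = (-7977 - 1*11325) - 33449 = (-7977 - 11325) - 33449 = -19302 - 33449 = -52751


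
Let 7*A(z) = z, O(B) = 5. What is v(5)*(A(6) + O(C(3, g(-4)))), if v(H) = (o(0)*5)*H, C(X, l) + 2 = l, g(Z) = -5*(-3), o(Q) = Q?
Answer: 0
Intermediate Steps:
g(Z) = 15
C(X, l) = -2 + l
v(H) = 0 (v(H) = (0*5)*H = 0*H = 0)
A(z) = z/7
v(5)*(A(6) + O(C(3, g(-4)))) = 0*((⅐)*6 + 5) = 0*(6/7 + 5) = 0*(41/7) = 0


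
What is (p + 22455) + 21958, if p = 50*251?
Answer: 56963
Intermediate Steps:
p = 12550
(p + 22455) + 21958 = (12550 + 22455) + 21958 = 35005 + 21958 = 56963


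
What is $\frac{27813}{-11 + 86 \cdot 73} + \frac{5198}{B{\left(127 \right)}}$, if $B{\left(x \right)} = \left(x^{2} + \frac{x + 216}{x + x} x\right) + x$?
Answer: $\frac{326315949}{68634095} \approx 4.7544$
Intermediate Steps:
$B{\left(x \right)} = 108 + x^{2} + \frac{3 x}{2}$ ($B{\left(x \right)} = \left(x^{2} + \frac{216 + x}{2 x} x\right) + x = \left(x^{2} + \left(108 + \frac{x}{2}\right)\right) + x = \left(108 + x^{2} + \frac{x}{2}\right) + x = 108 + x^{2} + \frac{3 x}{2}$)
$\frac{27813}{-11 + 86 \cdot 73} + \frac{5198}{B{\left(127 \right)}} = \frac{27813}{-11 + 86 \cdot 73} + \frac{5198}{108 + 127^{2} + \frac{3}{2} \cdot 127} = \frac{27813}{-11 + 6278} + \frac{5198}{108 + 16129 + \frac{381}{2}} = \frac{27813}{6267} + \frac{5198}{\frac{32855}{2}} = 27813 \cdot \frac{1}{6267} + 5198 \cdot \frac{2}{32855} = \frac{9271}{2089} + \frac{10396}{32855} = \frac{326315949}{68634095}$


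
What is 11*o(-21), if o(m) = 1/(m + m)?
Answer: -11/42 ≈ -0.26190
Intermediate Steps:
o(m) = 1/(2*m)
11*o(-21) = 11*((½)/(-21)) = 11*((½)*(-1/21)) = 11*(-1/42) = -11/42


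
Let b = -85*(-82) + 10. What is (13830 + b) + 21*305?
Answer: 27215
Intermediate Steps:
b = 6980 (b = 6970 + 10 = 6980)
(13830 + b) + 21*305 = (13830 + 6980) + 21*305 = 20810 + 6405 = 27215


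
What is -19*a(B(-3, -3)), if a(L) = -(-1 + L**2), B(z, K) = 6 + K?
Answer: 152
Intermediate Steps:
a(L) = 1 - L**2
-19*a(B(-3, -3)) = -19*(1 - (6 - 3)**2) = -19*(1 - 1*3**2) = -19*(1 - 1*9) = -19*(1 - 9) = -19*(-8) = 152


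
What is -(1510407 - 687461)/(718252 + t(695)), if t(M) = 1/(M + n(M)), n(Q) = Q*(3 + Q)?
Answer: -399791281530/348930412861 ≈ -1.1458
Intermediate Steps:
t(M) = 1/(M + M*(3 + M))
-(1510407 - 687461)/(718252 + t(695)) = -(1510407 - 687461)/(718252 + 1/(695*(4 + 695))) = -822946/(718252 + (1/695)/699) = -822946/(718252 + (1/695)*(1/699)) = -822946/(718252 + 1/485805) = -822946/348930412861/485805 = -822946*485805/348930412861 = -1*399791281530/348930412861 = -399791281530/348930412861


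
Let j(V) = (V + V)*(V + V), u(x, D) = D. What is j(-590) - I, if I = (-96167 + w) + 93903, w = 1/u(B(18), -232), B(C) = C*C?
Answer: 323562049/232 ≈ 1.3947e+6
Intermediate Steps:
B(C) = C**2
j(V) = 4*V**2 (j(V) = (2*V)*(2*V) = 4*V**2)
w = -1/232 (w = 1/(-232) = -1/232 ≈ -0.0043103)
I = -525249/232 (I = (-96167 - 1/232) + 93903 = -22310745/232 + 93903 = -525249/232 ≈ -2264.0)
j(-590) - I = 4*(-590)**2 - 1*(-525249/232) = 4*348100 + 525249/232 = 1392400 + 525249/232 = 323562049/232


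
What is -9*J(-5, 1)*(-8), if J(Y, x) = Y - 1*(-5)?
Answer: 0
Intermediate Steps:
J(Y, x) = 5 + Y (J(Y, x) = Y + 5 = 5 + Y)
-9*J(-5, 1)*(-8) = -9*(5 - 5)*(-8) = -9*0*(-8) = 0*(-8) = 0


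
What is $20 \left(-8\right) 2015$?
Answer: $-322400$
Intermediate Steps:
$20 \left(-8\right) 2015 = \left(-160\right) 2015 = -322400$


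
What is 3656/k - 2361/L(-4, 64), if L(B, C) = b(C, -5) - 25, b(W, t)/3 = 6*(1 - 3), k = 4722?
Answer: 5685829/144021 ≈ 39.479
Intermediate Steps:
b(W, t) = -36 (b(W, t) = 3*(6*(1 - 3)) = 3*(6*(-2)) = 3*(-12) = -36)
L(B, C) = -61 (L(B, C) = -36 - 25 = -61)
3656/k - 2361/L(-4, 64) = 3656/4722 - 2361/(-61) = 3656*(1/4722) - 2361*(-1/61) = 1828/2361 + 2361/61 = 5685829/144021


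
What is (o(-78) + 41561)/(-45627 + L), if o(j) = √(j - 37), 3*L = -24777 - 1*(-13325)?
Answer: -124683/148333 - 3*I*√115/148333 ≈ -0.84056 - 0.00021689*I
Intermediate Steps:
L = -11452/3 (L = (-24777 - 1*(-13325))/3 = (-24777 + 13325)/3 = (⅓)*(-11452) = -11452/3 ≈ -3817.3)
o(j) = √(-37 + j)
(o(-78) + 41561)/(-45627 + L) = (√(-37 - 78) + 41561)/(-45627 - 11452/3) = (√(-115) + 41561)/(-148333/3) = (I*√115 + 41561)*(-3/148333) = (41561 + I*√115)*(-3/148333) = -124683/148333 - 3*I*√115/148333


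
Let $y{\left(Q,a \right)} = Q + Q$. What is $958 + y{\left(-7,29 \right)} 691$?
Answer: $-8716$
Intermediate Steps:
$y{\left(Q,a \right)} = 2 Q$
$958 + y{\left(-7,29 \right)} 691 = 958 + 2 \left(-7\right) 691 = 958 - 9674 = -8716$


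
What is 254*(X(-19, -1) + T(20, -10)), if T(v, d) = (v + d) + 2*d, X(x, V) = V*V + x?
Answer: -7112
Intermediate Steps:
X(x, V) = x + V² (X(x, V) = V² + x = x + V²)
T(v, d) = v + 3*d (T(v, d) = (d + v) + 2*d = v + 3*d)
254*(X(-19, -1) + T(20, -10)) = 254*((-19 + (-1)²) + (20 + 3*(-10))) = 254*((-19 + 1) + (20 - 30)) = 254*(-18 - 10) = 254*(-28) = -7112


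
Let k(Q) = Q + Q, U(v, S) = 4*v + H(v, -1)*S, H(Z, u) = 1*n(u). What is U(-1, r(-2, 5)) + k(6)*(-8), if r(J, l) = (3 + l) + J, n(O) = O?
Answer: -106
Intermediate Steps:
H(Z, u) = u (H(Z, u) = 1*u = u)
r(J, l) = 3 + J + l
U(v, S) = -S + 4*v (U(v, S) = 4*v - S = -S + 4*v)
k(Q) = 2*Q
U(-1, r(-2, 5)) + k(6)*(-8) = (-(3 - 2 + 5) + 4*(-1)) + (2*6)*(-8) = (-1*6 - 4) + 12*(-8) = (-6 - 4) - 96 = -10 - 96 = -106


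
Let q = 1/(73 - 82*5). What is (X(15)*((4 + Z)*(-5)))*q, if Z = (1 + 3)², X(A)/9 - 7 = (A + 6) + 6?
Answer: 30600/337 ≈ 90.801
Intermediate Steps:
X(A) = 171 + 9*A (X(A) = 63 + 9*((A + 6) + 6) = 63 + 9*((6 + A) + 6) = 63 + 9*(12 + A) = 63 + (108 + 9*A) = 171 + 9*A)
q = -1/337 (q = 1/(73 - 410) = 1/(-337) = -1/337 ≈ -0.0029674)
Z = 16 (Z = 4² = 16)
(X(15)*((4 + Z)*(-5)))*q = ((171 + 9*15)*((4 + 16)*(-5)))*(-1/337) = ((171 + 135)*(20*(-5)))*(-1/337) = (306*(-100))*(-1/337) = -30600*(-1/337) = 30600/337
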